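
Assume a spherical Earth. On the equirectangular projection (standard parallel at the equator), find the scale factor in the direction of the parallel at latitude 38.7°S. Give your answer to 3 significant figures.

Plate carrée maps x = Rλ, y = Rφ. The meridian scale is h = 1 and the parallel scale is k = 1/cos φ = sec φ.
k = 1/cos 38.7° = 1/0.7804 = 1.281.

1.28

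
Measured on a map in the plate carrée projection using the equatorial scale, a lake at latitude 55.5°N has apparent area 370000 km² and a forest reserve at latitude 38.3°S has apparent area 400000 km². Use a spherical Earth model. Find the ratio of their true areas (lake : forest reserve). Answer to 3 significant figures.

0.668

On the plate carrée, areal scale = h·k = 1 × sec φ, so true area = apparent × cos φ.
True area of lake: 370000 × cos(55.5°) = 370000 × 0.5664 = 209600 km².
True area of forest reserve: 400000 × cos(38.3°) = 400000 × 0.7848 = 313900 km².
Ratio = 209600 / 313900 ≈ 0.668.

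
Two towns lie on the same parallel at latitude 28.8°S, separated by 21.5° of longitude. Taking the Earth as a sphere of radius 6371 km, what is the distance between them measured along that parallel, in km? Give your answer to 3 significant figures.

2090 km

Arc length along a parallel = R cos φ · Δλ (with Δλ in radians).
= 6371 × cos 28.8° × (21.5° × π/180) = 6371 × 0.8763 × 0.3752 ≈ 2090 km.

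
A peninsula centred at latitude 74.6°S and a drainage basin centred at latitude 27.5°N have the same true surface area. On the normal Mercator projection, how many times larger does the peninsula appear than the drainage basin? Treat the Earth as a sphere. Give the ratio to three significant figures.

Mercator is conformal with k = sec φ, so areal scale = k² = sec²φ.
At 74.6°: sec²(74.6°) = 1/0.2656² = 14.18.
At 27.5°: sec²(27.5°) = 1/0.8870² = 1.271.
Ratio = 14.18/1.271 = cos²(27.5°)/cos²(74.6°) ≈ 11.2.

11.2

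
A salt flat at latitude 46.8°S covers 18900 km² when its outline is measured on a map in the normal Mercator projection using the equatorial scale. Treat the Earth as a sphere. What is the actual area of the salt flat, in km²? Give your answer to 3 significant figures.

The Mercator projection is conformal; its linear scale factor is the same in every direction and equals sec φ = 1/cos φ.
Areal scale = k² = sec²φ = 1/cos²(46.8°) = 1/0.6845² = 2.134.
True area = apparent / (areal scale) = 18900 / 2.134 ≈ 8860 km².

8860 km²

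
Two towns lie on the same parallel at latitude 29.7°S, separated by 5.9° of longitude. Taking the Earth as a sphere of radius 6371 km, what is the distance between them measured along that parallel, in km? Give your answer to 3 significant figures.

Arc length along a parallel = R cos φ · Δλ (with Δλ in radians).
= 6371 × cos 29.7° × (5.9° × π/180) = 6371 × 0.8686 × 0.1030 ≈ 570 km.

570 km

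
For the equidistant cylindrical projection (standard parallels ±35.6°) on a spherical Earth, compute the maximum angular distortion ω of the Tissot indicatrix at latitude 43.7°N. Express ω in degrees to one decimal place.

The equidistant cylindrical projection with φ₀ = 35.6° has h = 1 (meridians true) and k = cos φ₀ / cos φ along parallels.
At 43.7°: h = 1.000, k = 1.125; principal scales a = 1.125, b = 1.000.
sin(ω/2) = (a − b)/(a + b) = 0.1247/2.125 = 0.05868, so ω = 2 arcsin(0.05868) ≈ 6.7°.

6.7°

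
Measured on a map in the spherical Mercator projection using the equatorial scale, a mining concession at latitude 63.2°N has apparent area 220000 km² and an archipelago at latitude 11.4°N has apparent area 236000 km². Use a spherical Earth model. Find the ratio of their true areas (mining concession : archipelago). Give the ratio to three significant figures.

Since Mercator area scale is 1/cos²φ, the true area equals the apparent area multiplied by cos²φ.
True area of mining concession: 220000 × cos²(63.2°) = 220000 × 0.2033 = 44720 km².
True area of archipelago: 236000 × cos²(11.4°) = 236000 × 0.9609 = 226800 km².
Ratio = 44720 / 226800 ≈ 0.197.

0.197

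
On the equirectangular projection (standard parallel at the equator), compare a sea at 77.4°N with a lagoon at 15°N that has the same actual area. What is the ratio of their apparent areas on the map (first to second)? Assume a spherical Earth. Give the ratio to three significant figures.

In the plate carrée (x = Rλ, y = Rφ), meridians are true-scale (h = 1) and parallels are stretched by k = sec φ.
Areal scale at 77.4°: h·k = 1.000 × 4.584 = 4.584.
Areal scale at 15°: h·k = 1.000 × 1.035 = 1.035.
Ratio = 4.584/1.035 ≈ 4.43.

4.43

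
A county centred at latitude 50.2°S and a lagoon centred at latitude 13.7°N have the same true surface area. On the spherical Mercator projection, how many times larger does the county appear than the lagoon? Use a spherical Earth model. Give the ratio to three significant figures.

On Mercator, area is exaggerated by sec²φ = 1/cos²φ.
At 50.2°: sec²(50.2°) = 1/0.6401² = 2.441.
At 13.7°: sec²(13.7°) = 1/0.9715² = 1.059.
Ratio = 2.441/1.059 = cos²(13.7°)/cos²(50.2°) ≈ 2.30.

2.30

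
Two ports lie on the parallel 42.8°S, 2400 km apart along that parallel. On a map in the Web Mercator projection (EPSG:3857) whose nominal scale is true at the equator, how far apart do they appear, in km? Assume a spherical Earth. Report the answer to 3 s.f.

3270 km

Mercator is conformal, so the point scale is isotropic: h = k = sec φ = 1/cos φ.
Along the parallel, k = sec 42.8° = 1/0.7337 = 1.363.
Map distance = 2400 × 1.363 ≈ 3270 km.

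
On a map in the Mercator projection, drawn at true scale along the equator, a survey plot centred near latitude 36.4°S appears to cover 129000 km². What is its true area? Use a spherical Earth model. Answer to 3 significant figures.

Mercator is conformal, so the point scale is isotropic: h = k = sec φ = 1/cos φ.
Areal scale = k² = sec²φ = 1/cos²(36.4°) = 1/0.8049² = 1.544.
True area = apparent / (areal scale) = 129000 / 1.544 ≈ 83600 km².

83600 km²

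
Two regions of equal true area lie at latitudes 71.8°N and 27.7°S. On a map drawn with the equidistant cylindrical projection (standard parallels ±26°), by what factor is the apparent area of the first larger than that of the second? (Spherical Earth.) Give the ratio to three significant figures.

2.83

With standard parallel φ₀ = 26°, the equirectangular projection gives x = Rλ cos φ₀, y = Rφ, so h = 1 and k = cos 26° / cos φ.
Areal scale at 71.8°: h·k = 1.000 × 2.878 = 2.878.
Areal scale at 27.7°: h·k = 1.000 × 1.015 = 1.015.
Ratio = 2.878/1.015 ≈ 2.83.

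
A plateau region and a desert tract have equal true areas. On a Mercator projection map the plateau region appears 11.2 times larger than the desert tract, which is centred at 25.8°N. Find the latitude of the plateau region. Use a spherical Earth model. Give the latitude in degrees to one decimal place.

74.4°

For equal true areas on Mercator, apparent areas scale as sec²φ, so the ratio is cos²φ₂ / cos²φ₁.
cos²φ₂ / cos²φ₁ = 11.2  ⇒  cos φ₁ = cos 25.8° / √11.2 = 0.9003/3.347 = 0.2690.
φ₁ = arccos(0.2690) ≈ 74.4°.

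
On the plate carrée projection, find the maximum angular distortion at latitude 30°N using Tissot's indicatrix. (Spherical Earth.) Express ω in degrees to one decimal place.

8.2°

In the plate carrée (x = Rλ, y = Rφ), meridians are true-scale (h = 1) and parallels are stretched by k = sec φ.
At 30°: h = 1.000, k = 1.155; principal scales a = 1.155, b = 1.000.
sin(ω/2) = (a − b)/(a + b) = 0.1547/2.155 = 0.07180, so ω = 2 arcsin(0.07180) ≈ 8.2°.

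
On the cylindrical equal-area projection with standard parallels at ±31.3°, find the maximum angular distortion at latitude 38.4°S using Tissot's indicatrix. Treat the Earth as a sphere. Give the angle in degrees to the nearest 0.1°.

A cylindrical equal-area projection with standard parallel φ₀ has meridian scale h = cos φ / cos φ₀ and parallel scale k = cos φ₀ / cos φ (so areas are preserved, h·k = 1).
At 38.4°: h = 0.9172, k = 1.090; principal scales a = 1.090, b = 0.9172.
sin(ω/2) = (a − b)/(a + b) = 0.1731/2.007 = 0.08624, so ω = 2 arcsin(0.08624) ≈ 9.9°.

9.9°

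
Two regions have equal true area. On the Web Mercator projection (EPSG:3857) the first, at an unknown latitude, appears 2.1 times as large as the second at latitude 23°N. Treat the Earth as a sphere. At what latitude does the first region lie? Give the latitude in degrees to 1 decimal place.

50.6°

On Mercator, (apparent₁)/(apparent₂) = sec²φ₁ / sec²φ₂ when true areas are equal.
cos²φ₂ / cos²φ₁ = 2.1  ⇒  cos φ₁ = cos 23° / √2.1 = 0.9205/1.449 = 0.6352.
φ₁ = arccos(0.6352) ≈ 50.6°.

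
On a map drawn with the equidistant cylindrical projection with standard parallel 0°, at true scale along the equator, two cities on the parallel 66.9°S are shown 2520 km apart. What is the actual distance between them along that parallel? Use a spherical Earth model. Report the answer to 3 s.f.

989 km

Plate carrée maps x = Rλ, y = Rφ. The meridian scale is h = 1 and the parallel scale is k = 1/cos φ = sec φ.
Along the parallel at 66.9°, map distances are exaggerated by k = sec 66.9° = 2.549.
True distance = 2520 / 2.549 = 2520 × cos 66.9° ≈ 989 km.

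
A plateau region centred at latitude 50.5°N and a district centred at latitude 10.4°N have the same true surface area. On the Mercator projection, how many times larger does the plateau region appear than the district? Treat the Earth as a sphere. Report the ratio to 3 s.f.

Mercator is conformal with k = sec φ, so areal scale = k² = sec²φ.
At 50.5°: sec²(50.5°) = 1/0.6361² = 2.472.
At 10.4°: sec²(10.4°) = 1/0.9836² = 1.034.
Ratio = 2.472/1.034 = cos²(10.4°)/cos²(50.5°) ≈ 2.39.

2.39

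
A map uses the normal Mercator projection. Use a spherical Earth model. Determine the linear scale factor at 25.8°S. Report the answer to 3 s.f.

1.11

Mercator is conformal, so the point scale is isotropic: h = k = sec φ = 1/cos φ.
k = 1/cos 25.8° = 1/0.9003 = 1.111.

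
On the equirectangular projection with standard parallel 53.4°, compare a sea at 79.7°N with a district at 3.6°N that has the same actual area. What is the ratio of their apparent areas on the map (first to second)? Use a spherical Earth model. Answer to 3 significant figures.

With standard parallel φ₀ = 53.4°, the equirectangular projection gives x = Rλ cos φ₀, y = Rφ, so h = 1 and k = cos 53.4° / cos φ.
Areal scale at 79.7°: h·k = 1.000 × 3.335 = 3.335.
Areal scale at 3.6°: h·k = 1.000 × 0.5974 = 0.5974.
Ratio = 3.335/0.5974 ≈ 5.58.

5.58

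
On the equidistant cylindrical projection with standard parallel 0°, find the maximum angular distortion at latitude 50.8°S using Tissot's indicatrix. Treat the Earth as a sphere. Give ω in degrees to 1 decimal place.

For the equirectangular projection with φ₀ = 0 (plate carrée), h = 1 along meridians and k = sec φ along parallels.
At 50.8°: h = 1.000, k = 1.582; principal scales a = 1.582, b = 1.000.
sin(ω/2) = (a − b)/(a + b) = 0.5822/2.582 = 0.2255, so ω = 2 arcsin(0.2255) ≈ 26.1°.

26.1°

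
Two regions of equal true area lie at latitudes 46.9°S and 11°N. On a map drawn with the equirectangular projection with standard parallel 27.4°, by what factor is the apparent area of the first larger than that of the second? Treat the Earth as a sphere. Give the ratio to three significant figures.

The equidistant cylindrical projection with φ₀ = 27.4° has h = 1 (meridians true) and k = cos φ₀ / cos φ along parallels.
Areal scale at 46.9°: h·k = 1.000 × 1.299 = 1.299.
Areal scale at 11°: h·k = 1.000 × 0.9044 = 0.9044.
Ratio = 1.299/0.9044 ≈ 1.44.

1.44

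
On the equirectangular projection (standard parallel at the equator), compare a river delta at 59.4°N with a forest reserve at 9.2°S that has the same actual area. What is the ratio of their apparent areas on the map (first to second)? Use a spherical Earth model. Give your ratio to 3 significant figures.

1.94

In the plate carrée (x = Rλ, y = Rφ), meridians are true-scale (h = 1) and parallels are stretched by k = sec φ.
Areal scale at 59.4°: h·k = 1.000 × 1.964 = 1.964.
Areal scale at 9.2°: h·k = 1.000 × 1.013 = 1.013.
Ratio = 1.964/1.013 ≈ 1.94.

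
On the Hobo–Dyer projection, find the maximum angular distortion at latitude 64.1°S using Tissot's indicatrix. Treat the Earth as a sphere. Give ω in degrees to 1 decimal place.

The Hobo–Dyer projection is cylindrical equal-area with φ₀ = 37.5°. Cylindrical equal-area (φ₀ = 37.5°): h = cos φ / cos 37.5° along meridians, k = cos 37.5° / cos φ along parallels; h·k = 1.
At 64.1°: h = 0.5506, k = 1.816; principal scales a = 1.816, b = 0.5506.
sin(ω/2) = (a − b)/(a + b) = 1.266/2.367 = 0.5348, so ω = 2 arcsin(0.5348) ≈ 64.7°.

64.7°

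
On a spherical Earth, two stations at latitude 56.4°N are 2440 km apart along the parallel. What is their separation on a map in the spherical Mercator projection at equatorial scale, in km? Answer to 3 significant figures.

4410 km

Mercator is conformal, so the point scale is isotropic: h = k = sec φ = 1/cos φ.
Along the parallel, k = sec 56.4° = 1/0.5534 = 1.807.
Map distance = 2440 × 1.807 ≈ 4410 km.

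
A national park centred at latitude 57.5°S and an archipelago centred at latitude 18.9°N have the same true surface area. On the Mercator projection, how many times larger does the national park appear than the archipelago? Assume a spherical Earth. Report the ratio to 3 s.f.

3.10

Mercator is conformal with k = sec φ, so areal scale = k² = sec²φ.
At 57.5°: sec²(57.5°) = 1/0.5373² = 3.464.
At 18.9°: sec²(18.9°) = 1/0.9461² = 1.117.
Ratio = 3.464/1.117 = cos²(18.9°)/cos²(57.5°) ≈ 3.10.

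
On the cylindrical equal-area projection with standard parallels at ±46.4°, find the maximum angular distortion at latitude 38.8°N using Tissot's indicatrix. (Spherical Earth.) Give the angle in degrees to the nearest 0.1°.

A cylindrical equal-area projection with standard parallel φ₀ has meridian scale h = cos φ / cos φ₀ and parallel scale k = cos φ₀ / cos φ (so areas are preserved, h·k = 1).
At 38.8°: h = 1.130, k = 0.8849; principal scales a = 1.130, b = 0.8849.
sin(ω/2) = (a − b)/(a + b) = 0.2452/2.015 = 0.1217, so ω = 2 arcsin(0.1217) ≈ 14.0°.

14.0°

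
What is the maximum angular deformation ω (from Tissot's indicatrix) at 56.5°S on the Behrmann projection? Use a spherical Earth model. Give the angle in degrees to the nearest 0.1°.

50.0°

Behrmann is a cylindrical equal-area projection with standard parallels at ±30°. Cylindrical equal-area (φ₀ = 30°): h = cos φ / cos 30° along meridians, k = cos 30° / cos φ along parallels; h·k = 1.
At 56.5°: h = 0.6373, k = 1.569; principal scales a = 1.569, b = 0.6373.
sin(ω/2) = (a − b)/(a + b) = 0.9317/2.206 = 0.4223, so ω = 2 arcsin(0.4223) ≈ 50.0°.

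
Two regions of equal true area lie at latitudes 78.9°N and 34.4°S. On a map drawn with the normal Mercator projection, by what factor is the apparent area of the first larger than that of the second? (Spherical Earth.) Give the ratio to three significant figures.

On Mercator, area is exaggerated by sec²φ = 1/cos²φ.
At 78.9°: sec²(78.9°) = 1/0.1925² = 26.98.
At 34.4°: sec²(34.4°) = 1/0.8251² = 1.469.
Ratio = 26.98/1.469 = cos²(34.4°)/cos²(78.9°) ≈ 18.4.

18.4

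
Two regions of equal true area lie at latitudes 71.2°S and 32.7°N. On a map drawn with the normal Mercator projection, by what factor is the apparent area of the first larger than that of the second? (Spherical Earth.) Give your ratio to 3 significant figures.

6.82

On Mercator, area is exaggerated by sec²φ = 1/cos²φ.
At 71.2°: sec²(71.2°) = 1/0.3223² = 9.629.
At 32.7°: sec²(32.7°) = 1/0.8415² = 1.412.
Ratio = 9.629/1.412 = cos²(32.7°)/cos²(71.2°) ≈ 6.82.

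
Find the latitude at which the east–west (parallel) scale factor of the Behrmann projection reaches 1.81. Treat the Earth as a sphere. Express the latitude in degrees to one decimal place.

Behrmann is a cylindrical equal-area projection with standard parallels at ±30°. A cylindrical equal-area projection with standard parallel φ₀ has meridian scale h = cos φ / cos φ₀ and parallel scale k = cos φ₀ / cos φ (so areas are preserved, h·k = 1).
k = cos φ₀ / cos φ = 1.81  ⇒  cos φ = cos 30° / 1.81 = 0.4785.
φ = arccos(0.4785) ≈ 61.4°.

61.4°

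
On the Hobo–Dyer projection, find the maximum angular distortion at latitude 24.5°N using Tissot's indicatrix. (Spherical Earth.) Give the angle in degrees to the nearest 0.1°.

The Hobo–Dyer projection is cylindrical equal-area with φ₀ = 37.5°. A cylindrical equal-area projection with standard parallel φ₀ has meridian scale h = cos φ / cos φ₀ and parallel scale k = cos φ₀ / cos φ (so areas are preserved, h·k = 1).
At 24.5°: h = 1.147, k = 0.8719; principal scales a = 1.147, b = 0.8719.
sin(ω/2) = (a − b)/(a + b) = 0.2751/2.019 = 0.1363, so ω = 2 arcsin(0.1363) ≈ 15.7°.

15.7°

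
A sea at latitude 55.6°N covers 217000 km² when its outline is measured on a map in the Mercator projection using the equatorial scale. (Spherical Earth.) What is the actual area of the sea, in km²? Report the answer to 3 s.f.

The Mercator projection is conformal; its linear scale factor is the same in every direction and equals sec φ = 1/cos φ.
Areal scale = k² = sec²φ = 1/cos²(55.6°) = 1/0.5650² = 3.133.
True area = apparent / (areal scale) = 217000 / 3.133 ≈ 69300 km².

69300 km²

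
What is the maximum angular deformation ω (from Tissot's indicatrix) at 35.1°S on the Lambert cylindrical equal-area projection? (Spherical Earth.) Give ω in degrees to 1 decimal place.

The Lambert cylindrical equal-area projection is the cylindrical equal-area projection with its standard parallel at the equator (φ₀ = 0). For cylindrical equal-area with standard parallel φ₀, h = cos φ / cos φ₀ and k = cos φ₀ / cos φ, so h·k = 1.
At 35.1°: h = 0.8181, k = 1.222; principal scales a = 1.222, b = 0.8181.
sin(ω/2) = (a − b)/(a + b) = 0.4041/2.040 = 0.1981, so ω = 2 arcsin(0.1981) ≈ 22.8°.

22.8°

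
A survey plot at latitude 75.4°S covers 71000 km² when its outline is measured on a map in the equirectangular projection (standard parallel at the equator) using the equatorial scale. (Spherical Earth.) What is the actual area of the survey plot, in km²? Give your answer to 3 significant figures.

17900 km²

In the plate carrée (x = Rλ, y = Rφ), meridians are true-scale (h = 1) and parallels are stretched by k = sec φ.
Areal scale = h·k = 1 × sec φ; at 75.4°, h = 1.000, k = 3.967, so h·k = 3.967.
True area = apparent / (areal scale) = 71000 / 3.967 ≈ 17900 km².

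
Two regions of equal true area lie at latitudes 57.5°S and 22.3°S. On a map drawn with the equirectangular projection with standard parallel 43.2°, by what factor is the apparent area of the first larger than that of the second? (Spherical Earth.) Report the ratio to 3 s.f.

With standard parallel φ₀ = 43.2°, the equirectangular projection gives x = Rλ cos φ₀, y = Rφ, so h = 1 and k = cos 43.2° / cos φ.
Areal scale at 57.5°: h·k = 1.000 × 1.357 = 1.357.
Areal scale at 22.3°: h·k = 1.000 × 0.7879 = 0.7879.
Ratio = 1.357/0.7879 ≈ 1.72.

1.72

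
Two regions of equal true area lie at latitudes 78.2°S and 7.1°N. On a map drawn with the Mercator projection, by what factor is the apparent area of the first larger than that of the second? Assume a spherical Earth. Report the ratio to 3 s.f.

23.5

On Mercator, area is exaggerated by sec²φ = 1/cos²φ.
At 78.2°: sec²(78.2°) = 1/0.2045² = 23.91.
At 7.1°: sec²(7.1°) = 1/0.9923² = 1.016.
Ratio = 23.91/1.016 = cos²(7.1°)/cos²(78.2°) ≈ 23.5.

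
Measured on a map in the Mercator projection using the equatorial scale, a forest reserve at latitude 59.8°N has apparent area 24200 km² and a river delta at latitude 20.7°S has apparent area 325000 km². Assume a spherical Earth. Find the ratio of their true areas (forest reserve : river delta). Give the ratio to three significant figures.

0.0215

Mercator's areal exaggeration is sec²φ; hence true area = (apparent area) · cos²φ.
True area of forest reserve: 24200 × cos²(59.8°) = 24200 × 0.2530 = 6123 km².
True area of river delta: 325000 × cos²(20.7°) = 325000 × 0.8751 = 284400 km².
Ratio = 6123 / 284400 ≈ 0.0215.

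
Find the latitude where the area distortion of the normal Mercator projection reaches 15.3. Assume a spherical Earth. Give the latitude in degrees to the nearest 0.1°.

75.2°

Mercator areal scale is sec²φ.
sec²φ = 15.3  ⇒  cos²φ = 0.06536  ⇒  cos φ = 0.2557.
φ = arccos(0.2557) ≈ 75.2°.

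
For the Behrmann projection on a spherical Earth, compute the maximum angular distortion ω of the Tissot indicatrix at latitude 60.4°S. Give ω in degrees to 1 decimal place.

Behrmann is a cylindrical equal-area projection with standard parallels at ±30°. A cylindrical equal-area projection with standard parallel φ₀ has meridian scale h = cos φ / cos φ₀ and parallel scale k = cos φ₀ / cos φ (so areas are preserved, h·k = 1).
At 60.4°: h = 0.5704, k = 1.753; principal scales a = 1.753, b = 0.5704.
sin(ω/2) = (a − b)/(a + b) = 1.183/2.324 = 0.5091, so ω = 2 arcsin(0.5091) ≈ 61.2°.

61.2°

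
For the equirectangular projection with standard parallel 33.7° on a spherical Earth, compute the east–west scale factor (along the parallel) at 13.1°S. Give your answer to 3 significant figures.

In the equirectangular projection with standard parallel φ₀ = 33.7° (x = Rλ cos φ₀, y = Rφ), meridians are true-scale (h = 1) and the parallel scale is k = cos φ₀ / cos φ.
k = cos 33.7° / cos 13.1° = 0.8320/0.9740 = 0.8542.

0.854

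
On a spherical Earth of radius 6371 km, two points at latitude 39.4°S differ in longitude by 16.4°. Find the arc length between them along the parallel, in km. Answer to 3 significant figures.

Arc length along a parallel = R cos φ · Δλ (with Δλ in radians).
= 6371 × cos 39.4° × (16.4° × π/180) = 6371 × 0.7727 × 0.2862 ≈ 1410 km.

1410 km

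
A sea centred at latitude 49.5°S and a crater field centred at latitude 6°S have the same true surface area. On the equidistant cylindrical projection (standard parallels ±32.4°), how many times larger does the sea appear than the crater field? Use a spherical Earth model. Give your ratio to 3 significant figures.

1.53

With standard parallel φ₀ = 32.4°, the equirectangular projection gives x = Rλ cos φ₀, y = Rφ, so h = 1 and k = cos 32.4° / cos φ.
Areal scale at 49.5°: h·k = 1.000 × 1.300 = 1.300.
Areal scale at 6°: h·k = 1.000 × 0.8490 = 0.8490.
Ratio = 1.300/0.8490 ≈ 1.53.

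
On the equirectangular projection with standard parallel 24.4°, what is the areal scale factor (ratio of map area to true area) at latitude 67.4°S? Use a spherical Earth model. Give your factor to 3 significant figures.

2.37

In the equirectangular projection with standard parallel φ₀ = 24.4° (x = Rλ cos φ₀, y = Rφ), meridians are true-scale (h = 1) and the parallel scale is k = cos φ₀ / cos φ.
Areal scale = h·k = 1 × cos φ₀ / cos φ; at 67.4°, h = 1.000, k = 2.370, so h·k = 2.370.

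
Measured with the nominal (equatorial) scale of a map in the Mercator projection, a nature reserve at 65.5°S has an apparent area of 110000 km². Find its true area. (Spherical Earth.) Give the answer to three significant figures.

For Mercator, h = k = sec φ (a conformal cylindrical projection has a single point scale, 1/cos φ).
Areal scale = k² = sec²φ = 1/cos²(65.5°) = 1/0.4147² = 5.815.
True area = apparent / (areal scale) = 110000 / 5.815 ≈ 18900 km².

18900 km²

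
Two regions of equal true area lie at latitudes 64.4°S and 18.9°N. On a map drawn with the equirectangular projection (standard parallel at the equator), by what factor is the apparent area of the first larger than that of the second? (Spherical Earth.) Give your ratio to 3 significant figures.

Plate carrée maps x = Rλ, y = Rφ. The meridian scale is h = 1 and the parallel scale is k = 1/cos φ = sec φ.
Areal scale at 64.4°: h·k = 1.000 × 2.314 = 2.314.
Areal scale at 18.9°: h·k = 1.000 × 1.057 = 1.057.
Ratio = 2.314/1.057 ≈ 2.19.

2.19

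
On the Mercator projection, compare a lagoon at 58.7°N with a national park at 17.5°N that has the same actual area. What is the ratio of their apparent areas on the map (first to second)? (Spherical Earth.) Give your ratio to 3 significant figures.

Mercator areal scale is sec²φ.
At 58.7°: sec²(58.7°) = 1/0.5195² = 3.705.
At 17.5°: sec²(17.5°) = 1/0.9537² = 1.099.
Ratio = 3.705/1.099 = cos²(17.5°)/cos²(58.7°) ≈ 3.37.

3.37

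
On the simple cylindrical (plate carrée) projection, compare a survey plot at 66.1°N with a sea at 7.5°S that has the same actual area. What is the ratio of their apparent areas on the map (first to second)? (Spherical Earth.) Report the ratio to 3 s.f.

2.45

In the plate carrée (x = Rλ, y = Rφ), meridians are true-scale (h = 1) and parallels are stretched by k = sec φ.
Areal scale at 66.1°: h·k = 1.000 × 2.468 = 2.468.
Areal scale at 7.5°: h·k = 1.000 × 1.009 = 1.009.
Ratio = 2.468/1.009 ≈ 2.45.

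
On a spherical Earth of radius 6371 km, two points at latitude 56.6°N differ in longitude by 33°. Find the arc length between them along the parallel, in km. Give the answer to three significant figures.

2020 km

Arc length along a parallel = R cos φ · Δλ (with Δλ in radians).
= 6371 × cos 56.6° × (33° × π/180) = 6371 × 0.5505 × 0.5760 ≈ 2020 km.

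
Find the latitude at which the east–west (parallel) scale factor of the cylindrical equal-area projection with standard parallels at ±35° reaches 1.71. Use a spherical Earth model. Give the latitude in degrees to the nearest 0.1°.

61.4°

Cylindrical equal-area (φ₀ = 35°): h = cos φ / cos 35° along meridians, k = cos 35° / cos φ along parallels; h·k = 1.
k = cos φ₀ / cos φ = 1.71  ⇒  cos φ = cos 35° / 1.71 = 0.4790.
φ = arccos(0.4790) ≈ 61.4°.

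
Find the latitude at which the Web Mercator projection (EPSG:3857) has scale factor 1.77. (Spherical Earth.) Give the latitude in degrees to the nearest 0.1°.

Mercator scale is k = sec φ = 1/cos φ.
1/cos φ = 1.77  ⇒  cos φ = 0.5650  ⇒  φ = arccos(0.5650) ≈ 55.6°.

55.6°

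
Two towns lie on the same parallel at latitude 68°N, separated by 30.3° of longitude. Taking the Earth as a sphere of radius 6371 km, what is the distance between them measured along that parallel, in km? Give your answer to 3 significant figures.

1260 km

Arc length along a parallel = R cos φ · Δλ (with Δλ in radians).
= 6371 × cos 68° × (30.3° × π/180) = 6371 × 0.3746 × 0.5288 ≈ 1260 km.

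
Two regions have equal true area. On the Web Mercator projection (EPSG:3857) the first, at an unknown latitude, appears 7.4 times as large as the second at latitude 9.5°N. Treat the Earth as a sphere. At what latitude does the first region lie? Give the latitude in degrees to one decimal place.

68.7°

Mercator areal scale is sec²φ, so apparent-area ratio = sec²φ₁ / sec²φ₂ = cos²φ₂ / cos²φ₁.
cos²φ₂ / cos²φ₁ = 7.4  ⇒  cos φ₁ = cos 9.5° / √7.4 = 0.9863/2.720 = 0.3626.
φ₁ = arccos(0.3626) ≈ 68.7°.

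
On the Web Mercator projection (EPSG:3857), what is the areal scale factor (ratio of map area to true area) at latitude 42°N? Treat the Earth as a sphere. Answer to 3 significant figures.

For Mercator, h = k = sec φ (a conformal cylindrical projection has a single point scale, 1/cos φ).
Areal scale = k² = sec²φ = 1/cos²(42°) = 1/0.7431² = 1.811.

1.81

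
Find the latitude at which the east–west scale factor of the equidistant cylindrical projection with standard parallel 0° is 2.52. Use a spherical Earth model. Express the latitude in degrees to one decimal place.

Plate carrée: h = 1, k = sec φ along parallels.
sec φ = 2.52  ⇒  cos φ = 0.3968  ⇒  φ ≈ 66.6°.

66.6°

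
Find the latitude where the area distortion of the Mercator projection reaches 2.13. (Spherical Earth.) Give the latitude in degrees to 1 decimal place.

46.7°

Mercator areal scale is sec²φ.
sec²φ = 2.13  ⇒  cos²φ = 0.4695  ⇒  cos φ = 0.6852.
φ = arccos(0.6852) ≈ 46.7°.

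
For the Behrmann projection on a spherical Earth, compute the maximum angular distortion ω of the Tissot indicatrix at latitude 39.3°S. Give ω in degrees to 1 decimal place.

The Behrmann projection is cylindrical equal-area with φ₀ = 30°. A cylindrical equal-area projection with standard parallel φ₀ has meridian scale h = cos φ / cos φ₀ and parallel scale k = cos φ₀ / cos φ (so areas are preserved, h·k = 1).
At 39.3°: h = 0.8936, k = 1.119; principal scales a = 1.119, b = 0.8936.
sin(ω/2) = (a − b)/(a + b) = 0.2256/2.013 = 0.1121, so ω = 2 arcsin(0.1121) ≈ 12.9°.

12.9°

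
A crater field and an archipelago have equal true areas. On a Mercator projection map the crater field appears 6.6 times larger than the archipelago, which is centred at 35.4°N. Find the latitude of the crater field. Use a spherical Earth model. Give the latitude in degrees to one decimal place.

71.5°

On Mercator, (apparent₁)/(apparent₂) = sec²φ₁ / sec²φ₂ when true areas are equal.
cos²φ₂ / cos²φ₁ = 6.6  ⇒  cos φ₁ = cos 35.4° / √6.6 = 0.8151/2.569 = 0.3173.
φ₁ = arccos(0.3173) ≈ 71.5°.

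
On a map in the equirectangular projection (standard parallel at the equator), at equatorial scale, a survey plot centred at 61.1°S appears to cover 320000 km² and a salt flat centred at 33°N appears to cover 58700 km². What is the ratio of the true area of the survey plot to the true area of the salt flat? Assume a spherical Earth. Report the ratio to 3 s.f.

3.14

On the plate carrée, areal scale = h·k = 1 × sec φ, so true area = apparent × cos φ.
True area of survey plot: 320000 × cos(61.1°) = 320000 × 0.4833 = 154700 km².
True area of salt flat: 58700 × cos(33°) = 58700 × 0.8387 = 49230 km².
Ratio = 154700 / 49230 ≈ 3.14.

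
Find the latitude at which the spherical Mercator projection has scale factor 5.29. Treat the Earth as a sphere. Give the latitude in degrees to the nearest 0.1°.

Mercator scale is k = sec φ = 1/cos φ.
1/cos φ = 5.29  ⇒  cos φ = 0.1890  ⇒  φ = arccos(0.1890) ≈ 79.1°.

79.1°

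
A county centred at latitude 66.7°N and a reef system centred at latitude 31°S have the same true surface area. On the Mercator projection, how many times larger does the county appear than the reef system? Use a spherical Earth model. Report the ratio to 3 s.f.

4.70

On Mercator, area is exaggerated by sec²φ = 1/cos²φ.
At 66.7°: sec²(66.7°) = 1/0.3955² = 6.392.
At 31°: sec²(31°) = 1/0.8572² = 1.361.
Ratio = 6.392/1.361 = cos²(31°)/cos²(66.7°) ≈ 4.70.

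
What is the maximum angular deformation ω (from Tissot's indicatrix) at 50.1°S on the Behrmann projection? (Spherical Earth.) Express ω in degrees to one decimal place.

33.9°

Behrmann is a cylindrical equal-area projection with standard parallels at ±30°. For cylindrical equal-area with standard parallel φ₀, h = cos φ / cos φ₀ and k = cos φ₀ / cos φ, so h·k = 1.
At 50.1°: h = 0.7407, k = 1.350; principal scales a = 1.350, b = 0.7407.
sin(ω/2) = (a − b)/(a + b) = 0.6094/2.091 = 0.2915, so ω = 2 arcsin(0.2915) ≈ 33.9°.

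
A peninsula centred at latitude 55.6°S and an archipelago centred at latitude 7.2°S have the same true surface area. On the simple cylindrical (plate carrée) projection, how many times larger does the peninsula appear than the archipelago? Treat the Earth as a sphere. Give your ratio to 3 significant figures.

1.76

Plate carrée maps x = Rλ, y = Rφ. The meridian scale is h = 1 and the parallel scale is k = 1/cos φ = sec φ.
Areal scale at 55.6°: h·k = 1.000 × 1.770 = 1.770.
Areal scale at 7.2°: h·k = 1.000 × 1.008 = 1.008.
Ratio = 1.770/1.008 ≈ 1.76.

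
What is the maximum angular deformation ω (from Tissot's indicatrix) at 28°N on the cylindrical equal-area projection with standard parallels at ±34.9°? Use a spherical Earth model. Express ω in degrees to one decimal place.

A cylindrical equal-area projection with standard parallel φ₀ has meridian scale h = cos φ / cos φ₀ and parallel scale k = cos φ₀ / cos φ (so areas are preserved, h·k = 1).
At 28°: h = 1.077, k = 0.9289; principal scales a = 1.077, b = 0.9289.
sin(ω/2) = (a − b)/(a + b) = 0.1477/2.005 = 0.07364, so ω = 2 arcsin(0.07364) ≈ 8.4°.

8.4°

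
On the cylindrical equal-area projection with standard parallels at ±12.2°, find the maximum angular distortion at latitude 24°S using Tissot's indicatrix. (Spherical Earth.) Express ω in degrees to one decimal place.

For cylindrical equal-area with standard parallel φ₀, h = cos φ / cos φ₀ and k = cos φ₀ / cos φ, so h·k = 1.
At 24°: h = 0.9347, k = 1.070; principal scales a = 1.070, b = 0.9347.
sin(ω/2) = (a − b)/(a + b) = 0.1353/2.005 = 0.06748, so ω = 2 arcsin(0.06748) ≈ 7.7°.

7.7°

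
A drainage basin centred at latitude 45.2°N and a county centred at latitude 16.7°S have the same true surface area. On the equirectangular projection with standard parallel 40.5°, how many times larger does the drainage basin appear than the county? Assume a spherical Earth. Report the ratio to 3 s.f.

1.36

With standard parallel φ₀ = 40.5°, the equirectangular projection gives x = Rλ cos φ₀, y = Rφ, so h = 1 and k = cos 40.5° / cos φ.
Areal scale at 45.2°: h·k = 1.000 × 1.079 = 1.079.
Areal scale at 16.7°: h·k = 1.000 × 0.7939 = 0.7939.
Ratio = 1.079/0.7939 ≈ 1.36.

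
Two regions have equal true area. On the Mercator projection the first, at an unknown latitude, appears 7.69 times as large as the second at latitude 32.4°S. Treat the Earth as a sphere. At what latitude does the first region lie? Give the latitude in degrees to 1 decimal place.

72.3°

For equal true areas on Mercator, apparent areas scale as sec²φ, so the ratio is cos²φ₂ / cos²φ₁.
cos²φ₂ / cos²φ₁ = 7.69  ⇒  cos φ₁ = cos 32.4° / √7.69 = 0.8443/2.773 = 0.3045.
φ₁ = arccos(0.3045) ≈ 72.3°.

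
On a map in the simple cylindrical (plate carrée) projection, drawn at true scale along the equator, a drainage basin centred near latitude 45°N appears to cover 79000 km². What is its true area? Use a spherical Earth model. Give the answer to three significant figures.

55900 km²

In the plate carrée (x = Rλ, y = Rφ), meridians are true-scale (h = 1) and parallels are stretched by k = sec φ.
Areal scale = h·k = 1 × sec φ; at 45°, h = 1.000, k = 1.414, so h·k = 1.414.
True area = apparent / (areal scale) = 79000 / 1.414 ≈ 55900 km².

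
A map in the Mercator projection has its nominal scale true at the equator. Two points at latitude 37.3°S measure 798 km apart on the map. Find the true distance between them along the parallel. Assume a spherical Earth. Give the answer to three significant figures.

635 km

The Mercator projection is conformal; its linear scale factor is the same in every direction and equals sec φ = 1/cos φ.
Along the parallel at 37.3°, map distances are exaggerated by k = sec 37.3° = 1.257.
True distance = 798 / 1.257 = 798 × cos 37.3° ≈ 635 km.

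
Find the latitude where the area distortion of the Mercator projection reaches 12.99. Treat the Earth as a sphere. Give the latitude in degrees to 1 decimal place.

Mercator areal scale is sec²φ.
sec²φ = 12.99  ⇒  cos²φ = 0.07698  ⇒  cos φ = 0.2775.
φ = arccos(0.2775) ≈ 73.9°.

73.9°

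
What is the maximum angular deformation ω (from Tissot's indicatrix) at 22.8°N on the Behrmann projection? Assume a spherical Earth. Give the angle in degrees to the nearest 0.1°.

Behrmann is a cylindrical equal-area projection with standard parallels at ±30°. For cylindrical equal-area with standard parallel φ₀, h = cos φ / cos φ₀ and k = cos φ₀ / cos φ, so h·k = 1.
At 22.8°: h = 1.064, k = 0.9394; principal scales a = 1.064, b = 0.9394.
sin(ω/2) = (a − b)/(a + b) = 0.1250/2.004 = 0.06240, so ω = 2 arcsin(0.06240) ≈ 7.2°.

7.2°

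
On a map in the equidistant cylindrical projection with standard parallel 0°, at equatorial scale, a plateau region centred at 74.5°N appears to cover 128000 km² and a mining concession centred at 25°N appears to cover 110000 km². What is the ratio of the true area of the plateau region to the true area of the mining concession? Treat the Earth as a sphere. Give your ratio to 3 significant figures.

0.343

On the plate carrée, areal scale = h·k = 1 × sec φ, so true area = apparent × cos φ.
True area of plateau region: 128000 × cos(74.5°) = 128000 × 0.2672 = 34210 km².
True area of mining concession: 110000 × cos(25°) = 110000 × 0.9063 = 99690 km².
Ratio = 34210 / 99690 ≈ 0.343.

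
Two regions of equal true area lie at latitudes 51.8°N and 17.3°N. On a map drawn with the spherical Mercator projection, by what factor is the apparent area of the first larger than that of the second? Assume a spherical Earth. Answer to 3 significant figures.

2.38

On Mercator, area is exaggerated by sec²φ = 1/cos²φ.
At 51.8°: sec²(51.8°) = 1/0.6184² = 2.615.
At 17.3°: sec²(17.3°) = 1/0.9548² = 1.097.
Ratio = 2.615/1.097 = cos²(17.3°)/cos²(51.8°) ≈ 2.38.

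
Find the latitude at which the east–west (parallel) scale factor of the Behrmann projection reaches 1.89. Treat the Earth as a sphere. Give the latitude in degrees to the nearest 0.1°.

The Behrmann projection is cylindrical equal-area with φ₀ = 30°. Cylindrical equal-area (φ₀ = 30°): h = cos φ / cos 30° along meridians, k = cos 30° / cos φ along parallels; h·k = 1.
k = cos φ₀ / cos φ = 1.89  ⇒  cos φ = cos 30° / 1.89 = 0.4582.
φ = arccos(0.4582) ≈ 62.7°.

62.7°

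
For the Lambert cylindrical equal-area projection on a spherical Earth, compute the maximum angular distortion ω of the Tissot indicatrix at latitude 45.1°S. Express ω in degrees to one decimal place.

The Lambert cylindrical equal-area projection is the cylindrical equal-area projection with its standard parallel at the equator (φ₀ = 0). Cylindrical equal-area (φ₀ = 0°): h = cos φ / cos 0° along meridians, k = cos 0° / cos φ along parallels; h·k = 1.
At 45.1°: h = 0.7059, k = 1.417; principal scales a = 1.417, b = 0.7059.
sin(ω/2) = (a − b)/(a + b) = 0.7108/2.123 = 0.3349, so ω = 2 arcsin(0.3349) ≈ 39.1°.

39.1°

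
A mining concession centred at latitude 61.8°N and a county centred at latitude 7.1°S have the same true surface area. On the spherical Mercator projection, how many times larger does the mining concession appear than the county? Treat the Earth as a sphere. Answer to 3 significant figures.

Mercator is conformal with k = sec φ, so areal scale = k² = sec²φ.
At 61.8°: sec²(61.8°) = 1/0.4726² = 4.478.
At 7.1°: sec²(7.1°) = 1/0.9923² = 1.016.
Ratio = 4.478/1.016 = cos²(7.1°)/cos²(61.8°) ≈ 4.41.

4.41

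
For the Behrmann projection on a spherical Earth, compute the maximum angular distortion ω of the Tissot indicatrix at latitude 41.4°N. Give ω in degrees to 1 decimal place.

16.4°

Behrmann is a cylindrical equal-area projection with standard parallels at ±30°. Cylindrical equal-area (φ₀ = 30°): h = cos φ / cos 30° along meridians, k = cos 30° / cos φ along parallels; h·k = 1.
At 41.4°: h = 0.8662, k = 1.155; principal scales a = 1.155, b = 0.8662.
sin(ω/2) = (a − b)/(a + b) = 0.2884/2.021 = 0.1427, so ω = 2 arcsin(0.1427) ≈ 16.4°.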